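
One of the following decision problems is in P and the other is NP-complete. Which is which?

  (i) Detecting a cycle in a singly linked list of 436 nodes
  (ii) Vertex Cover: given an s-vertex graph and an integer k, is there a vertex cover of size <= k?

(i) is P: Floyd's tortoise-and-hare runs in O(n) time, O(1) space.
(ii) is NP-complete: one of Karp's 21 NP-complete problems (with k part of the input; for any fixed constant k it is in P).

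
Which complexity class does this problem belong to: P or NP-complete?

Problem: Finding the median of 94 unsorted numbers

This problem is in P: linear-time selection (median-of-medians) runs in O(n).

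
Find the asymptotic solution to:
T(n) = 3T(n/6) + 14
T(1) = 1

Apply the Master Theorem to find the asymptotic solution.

a=3, b=6, f(n)=14. log_6(3) = 0.6131. Case 1 of Master Theorem: T(n) = O(n^0.6131).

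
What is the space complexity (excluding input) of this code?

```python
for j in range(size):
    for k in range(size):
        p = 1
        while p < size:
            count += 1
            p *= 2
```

Space complexity: O(1).
Only a constant amount of auxiliary storage is used; nothing grows with n.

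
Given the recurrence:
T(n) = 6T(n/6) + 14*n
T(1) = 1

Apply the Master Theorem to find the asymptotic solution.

a=6, b=6, f(n)=14*n. log_6(6) = 1. Case 2: T(n) = O(n log n).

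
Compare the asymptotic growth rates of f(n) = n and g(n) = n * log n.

g(n) = n * log n grows faster: extra log n factor -> infinity.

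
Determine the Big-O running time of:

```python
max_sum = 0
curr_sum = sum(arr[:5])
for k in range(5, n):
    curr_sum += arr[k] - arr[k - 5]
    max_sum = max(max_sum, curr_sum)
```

Time complexity: O(n).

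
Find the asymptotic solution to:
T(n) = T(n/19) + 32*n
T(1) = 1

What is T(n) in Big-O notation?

Geometric series: 32*n*(1 + 1/19 + 1/19^2 + ...) = O(n). T(n) = O(n).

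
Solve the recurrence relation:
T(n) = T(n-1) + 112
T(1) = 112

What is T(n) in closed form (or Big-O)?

Unrolling: T(n) = T(n-1) + 112 = T(n-2) + 2*112 = ... = T(1) + (n-1)*112 = 112 + (n-1)*112 = 112n.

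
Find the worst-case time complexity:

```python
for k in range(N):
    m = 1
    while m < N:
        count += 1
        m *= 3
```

Time complexity: O(n log n).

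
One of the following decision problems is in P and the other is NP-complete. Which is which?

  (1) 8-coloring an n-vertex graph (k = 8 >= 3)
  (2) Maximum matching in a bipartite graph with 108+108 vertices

(1) is NP-complete: graph k-coloring for k>=3 is NP-complete by reduction from 3-SAT.
(2) is P: Hopcroft-Karp runs in O(E sqrt(V)).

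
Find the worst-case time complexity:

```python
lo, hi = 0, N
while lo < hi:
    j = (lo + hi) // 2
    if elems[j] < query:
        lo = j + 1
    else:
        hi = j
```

Time complexity: O(log n).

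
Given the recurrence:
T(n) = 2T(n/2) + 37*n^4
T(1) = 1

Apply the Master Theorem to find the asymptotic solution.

a=2, b=2, f(n)=37*n^4. log_2(2) = 1 < 4. Case 3: T(n) = O(n^4).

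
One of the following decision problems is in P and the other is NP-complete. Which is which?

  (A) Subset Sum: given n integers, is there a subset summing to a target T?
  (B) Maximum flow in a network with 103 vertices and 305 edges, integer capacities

(A) is NP-complete: one of Karp's 21 NP-complete problems.
(B) is P: Edmonds-Karp / push-relabel run in polynomial time.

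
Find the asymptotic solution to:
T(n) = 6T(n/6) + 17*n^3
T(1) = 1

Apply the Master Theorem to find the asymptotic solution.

a=6, b=6, f(n)=17*n^3. log_6(6) = 1 < 3. Case 3: T(n) = O(n^3).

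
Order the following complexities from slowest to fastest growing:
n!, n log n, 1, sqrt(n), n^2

Ordered by growth rate: 1 < sqrt(n) < n log n < n^2 < n!.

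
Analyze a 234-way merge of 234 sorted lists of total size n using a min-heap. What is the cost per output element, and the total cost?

Maintain a min-heap of size 234 holding the current head of each list. Each output step does one extract-min (O(log 234)) and one insert of that list's next element (O(log 234)). Each of the n elements passes through the heap exactly once, so the total cost is O(n log 234), i.e. O(log 234) per output element.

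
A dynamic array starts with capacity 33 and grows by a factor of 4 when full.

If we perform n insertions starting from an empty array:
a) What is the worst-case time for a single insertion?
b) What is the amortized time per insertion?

(a) Worst-case single insertion: O(n) -- when the array is full at capacity c, the resize copies all c elements, and c can be Theta(n).
(b) Resizes happen at sizes 33, 132, 528, ... Total copy cost for n insertions: 33 + 132 + ... = O(n) (geometric series with ratio 1/4). Amortized cost per insertion: O(n)/n = O(1).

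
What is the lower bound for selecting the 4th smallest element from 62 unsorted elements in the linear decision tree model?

Selecting the 4th smallest of 62 elements requires Omega(n) comparisons. Every element must be compared at least once. The BFPRT algorithm achieves O(n), making this tight.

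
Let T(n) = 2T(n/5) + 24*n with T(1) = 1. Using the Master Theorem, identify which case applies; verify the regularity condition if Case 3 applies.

a=2, b=5, f(n)=24*n.
log_5(2) = 0.4307 < 1.
f(n) = Omega(n^(0.4307+epsilon)) for some epsilon > 0, so Case 3 is the candidate.
Regularity: a*f(n/b) = 2*24*(n/5)^1 = (2/5)*24*n^1 <= c*f(n) with c = 2/5 < 1. Satisfied.
Case 3: T(n) = Theta(n).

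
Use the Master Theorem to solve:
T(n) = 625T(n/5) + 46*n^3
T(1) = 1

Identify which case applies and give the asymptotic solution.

a=625, b=5, f(n)=46*n^3.
log_5(625) = 4 > 3.
Since f(n) = O(n^3) is polynomially smaller than n^4, Case 1 applies.
T(n) = Theta(n^4).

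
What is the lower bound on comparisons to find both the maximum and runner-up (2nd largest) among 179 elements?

Lower bound: finding the max needs 179-1 comparisons. By an adversary weight-doubling argument, the maximum element must personally win at least ceil(log_2(179)) = 8 comparisons in any correct algorithm. The 2nd largest is among those 8 direct losers, and distinguishing it requires 8-1 more comparisons. Total >= 179-1 + 8-1 = 185. A balanced tournament achieves this bound exactly.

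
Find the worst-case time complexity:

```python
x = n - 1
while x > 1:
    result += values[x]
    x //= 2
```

Time complexity: O(log n).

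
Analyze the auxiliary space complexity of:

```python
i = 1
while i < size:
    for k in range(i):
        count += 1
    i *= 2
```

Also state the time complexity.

Space complexity: O(1).
Only a constant amount of auxiliary storage is used; nothing grows with n.
Time complexity: O(n).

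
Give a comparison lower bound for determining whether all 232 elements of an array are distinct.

In the algebraic decision-tree model, the YES region for element distinctness on 232 elements has 232! connected components (one per ordering). Ben-Or's theorem then gives a lower bound of Omega(log(n!)) = Omega(n log n).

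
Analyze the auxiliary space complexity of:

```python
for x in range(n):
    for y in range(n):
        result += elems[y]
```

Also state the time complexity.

Space complexity: O(1).
Only a constant amount of auxiliary storage is used; nothing grows with n.
Time complexity: O(n^2).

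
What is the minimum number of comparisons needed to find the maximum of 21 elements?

Finding the maximum requires 20 comparisons. Each comparison eliminates exactly one candidate. With 21 candidates, we need 20 eliminations.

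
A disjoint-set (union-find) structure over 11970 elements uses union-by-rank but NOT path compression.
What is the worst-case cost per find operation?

Union-by-rank alone keeps every tree's height <= log_2(11970) ~= 13.5. Each find traverses from a node to its root, costing O(height) = O(log n). Without path compression this bound is tight.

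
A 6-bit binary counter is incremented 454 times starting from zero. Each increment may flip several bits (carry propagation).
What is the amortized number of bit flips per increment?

Bit i flips on every 2^i-th increment, so over 454 increments bit i flips floor(454/2^i) times. Summing over i: total flips < 2 * 454. Amortized: < 2 = O(1) per increment.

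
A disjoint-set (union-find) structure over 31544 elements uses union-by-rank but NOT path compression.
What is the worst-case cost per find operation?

Union-by-rank alone keeps every tree's height <= log_2(31544) ~= 14.9. Each find traverses from a node to its root, costing O(height) = O(log n). Without path compression this bound is tight.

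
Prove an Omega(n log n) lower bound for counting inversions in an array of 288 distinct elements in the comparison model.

Decision-tree argument: at any leaf, the comparisons made (with transitivity) must totally order all 288 elements -- otherwise some pair (i,j) is unordered, and an adversary can present two inputs agreeing on every comparison made but with that pair flipped, changing the inversion count by 1, so the leaf's output is wrong on one of them. Hence the tree has >= 288! leaves and height >= log_2(288!) = Omega(n log n). Modified merge sort achieves O(n log n).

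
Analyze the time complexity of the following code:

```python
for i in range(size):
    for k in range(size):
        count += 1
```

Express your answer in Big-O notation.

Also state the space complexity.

Time complexity: O(n^2).
Space complexity: O(1).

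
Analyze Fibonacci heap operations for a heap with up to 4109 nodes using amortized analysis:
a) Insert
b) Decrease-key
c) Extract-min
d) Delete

Fibonacci heaps use lazy consolidation. Potential function Phi = t + 2m (t = number of trees, m = marked nodes).
- Insert: O(1) actual, Delta Phi = +1 (one new tree) => O(1) amortized.
- Decrease-key: with c cascading cuts, actual cost is O(c); Delta Phi <= c - 2(c-1) + 2 = 4 - c (c new trees; >= c-1 marks cleared; <= 1 new mark). Amortized O(c) + (4 - c) = O(1).
- Extract-min: O(D(n) + t) actual; consolidation drops t to <= D(n)+1, so Delta Phi pays for the t term. D(n) = O(log n) for n = 4109 => O(log n) amortized.
- Delete: decrease-key to -inf then extract-min = O(log n).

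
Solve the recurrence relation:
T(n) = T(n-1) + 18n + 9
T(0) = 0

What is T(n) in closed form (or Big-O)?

Dominant term in sum is 18*sum(i, i=1..n) = 18*n*(n+1)/2 = O(n^2).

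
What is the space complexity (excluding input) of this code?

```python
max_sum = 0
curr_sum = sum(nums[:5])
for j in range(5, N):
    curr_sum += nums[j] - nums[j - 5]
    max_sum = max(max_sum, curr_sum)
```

Space complexity: O(1).
Only a constant amount of auxiliary storage is used; nothing grows with n.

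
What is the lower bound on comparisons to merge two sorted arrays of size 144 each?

To merge two sorted arrays of size 144, we need at least 287 comparisons in the worst case. An adversary can force every element to be compared.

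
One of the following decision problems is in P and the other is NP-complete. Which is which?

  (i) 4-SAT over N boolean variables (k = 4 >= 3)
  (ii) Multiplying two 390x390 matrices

(i) is NP-complete: 3-SAT is NP-complete (Cook-Levin); k-SAT for k>=3 reduces from 3-SAT.
(ii) is P: the schoolbook algorithm runs in O(n^3).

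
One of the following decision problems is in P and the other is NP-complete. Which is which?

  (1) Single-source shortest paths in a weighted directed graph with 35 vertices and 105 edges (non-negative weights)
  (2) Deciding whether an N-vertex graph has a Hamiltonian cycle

(1) is P: Dijkstra's algorithm runs in O((V+E) log V).
(2) is NP-complete: one of Karp's 21 NP-complete problems.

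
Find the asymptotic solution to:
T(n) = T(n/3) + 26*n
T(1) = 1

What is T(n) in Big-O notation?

Geometric series: 26*n*(1 + 1/3 + 1/3^2 + ...) = O(n). T(n) = O(n).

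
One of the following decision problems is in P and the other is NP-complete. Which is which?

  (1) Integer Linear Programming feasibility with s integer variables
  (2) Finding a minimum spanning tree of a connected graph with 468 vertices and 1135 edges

(1) is NP-complete: ILP feasibility is NP-complete (LP relaxation is in P).
(2) is P: Kruskal's / Prim's algorithms run in polynomial time.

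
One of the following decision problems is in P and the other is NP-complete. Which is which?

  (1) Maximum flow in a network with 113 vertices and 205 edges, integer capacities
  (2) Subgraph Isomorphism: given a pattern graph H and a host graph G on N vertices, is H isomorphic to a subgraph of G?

(1) is P: Edmonds-Karp / push-relabel run in polynomial time.
(2) is NP-complete: generalizes Clique and Hamiltonian Path (pattern size is part of the input).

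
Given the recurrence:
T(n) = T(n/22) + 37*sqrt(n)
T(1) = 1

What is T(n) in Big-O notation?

Each level contributes sqrt(n/22^k). Geometric series with ratio 1/sqrt(22) < 1 sums to O(sqrt(n)).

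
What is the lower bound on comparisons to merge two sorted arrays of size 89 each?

To merge two sorted arrays of size 89, we need at least 177 comparisons in the worst case. An adversary can force every element to be compared.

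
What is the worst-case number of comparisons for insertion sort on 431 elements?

Insertion sort on reverse-sorted input: 1 + 2 + ... + (431-1) = 92665 comparisons.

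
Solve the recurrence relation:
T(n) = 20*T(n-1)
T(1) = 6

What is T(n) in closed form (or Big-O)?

Each step multiplies by 20. T(n) = T(1)*20^(n-1) = 6*20^(n-1).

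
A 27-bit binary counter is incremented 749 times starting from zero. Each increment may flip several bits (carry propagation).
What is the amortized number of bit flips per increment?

Bit i flips on every 2^i-th increment, so over 749 increments bit i flips floor(749/2^i) times. Summing over i: total flips < 2 * 749. Amortized: < 2 = O(1) per increment.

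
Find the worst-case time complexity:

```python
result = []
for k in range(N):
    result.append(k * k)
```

Time complexity: O(n).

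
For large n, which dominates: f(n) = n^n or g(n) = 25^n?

f(n) = n^n grows faster: n^n / 25^n = (n/25)^n -> infinity once n > 25.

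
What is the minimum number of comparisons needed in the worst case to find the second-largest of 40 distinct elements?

Lower bound: finding the max needs 40-1 comparisons. By the adversary weight-doubling argument, the max must personally win >= ceil(log_2(40)) = 6 comparisons; the 2nd-largest is among those 6 losers, needing 6-1 more comparisons. Total >= 40-1 + 6-1 = 44. A balanced knockout tournament achieves this.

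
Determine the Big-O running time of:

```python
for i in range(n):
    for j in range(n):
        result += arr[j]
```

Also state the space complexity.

Time complexity: O(n^2).
Space complexity: O(1).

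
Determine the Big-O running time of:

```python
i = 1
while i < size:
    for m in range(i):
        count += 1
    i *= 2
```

Time complexity: O(n).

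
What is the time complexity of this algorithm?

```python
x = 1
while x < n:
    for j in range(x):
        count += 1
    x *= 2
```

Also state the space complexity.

Time complexity: O(n).
Space complexity: O(1).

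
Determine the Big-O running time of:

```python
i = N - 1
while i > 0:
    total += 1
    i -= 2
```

Time complexity: O(n).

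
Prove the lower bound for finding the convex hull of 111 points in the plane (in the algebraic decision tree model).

Reduction from sorting: given 111 numbers x_1,...,x_{111}, map x_i to the point (x_i, x_i^2) on the parabola y = x^2. All points are on the convex hull, and walking the hull gives them in sorted x-order. Since sorting requires Omega(n log n), so does planar convex hull.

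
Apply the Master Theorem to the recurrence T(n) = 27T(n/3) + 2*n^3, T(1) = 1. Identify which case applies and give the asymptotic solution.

a=27, b=3, f(n)=2*n^3.
log_3(27) = 3, so n^(log_b(a)) = n^3.
f(n) = Theta(n^3), so Case 2 applies.
T(n) = Theta(n^3 log n).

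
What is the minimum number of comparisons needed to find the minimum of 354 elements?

Finding the minimum requires 353 comparisons, identical reasoning to finding the maximum. Each comparison eliminates one candidate.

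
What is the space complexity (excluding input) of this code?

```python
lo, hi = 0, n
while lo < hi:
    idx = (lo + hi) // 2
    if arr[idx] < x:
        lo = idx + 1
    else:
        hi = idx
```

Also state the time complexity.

Space complexity: O(1).
Only a constant amount of auxiliary storage is used; nothing grows with n.
Time complexity: O(log n).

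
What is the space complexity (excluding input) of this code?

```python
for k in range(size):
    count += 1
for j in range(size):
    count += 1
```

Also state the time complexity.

Space complexity: O(1).
Only a constant amount of auxiliary storage is used; nothing grows with n.
Time complexity: O(n).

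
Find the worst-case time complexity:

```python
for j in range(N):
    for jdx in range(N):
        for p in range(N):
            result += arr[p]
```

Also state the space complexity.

Time complexity: O(n^3).
Space complexity: O(1).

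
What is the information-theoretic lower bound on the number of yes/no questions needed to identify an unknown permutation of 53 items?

There are 53! = 4274883284060025564298013753389399649690343788366813724672000000000000 permutations. Each yes/no question gives at most 1 bit, so at least ceil(log_2(4274883284060025564298013753389399649690343788366813724672000000000000)) = 232 questions are needed.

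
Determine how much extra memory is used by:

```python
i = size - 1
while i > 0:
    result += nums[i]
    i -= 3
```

Space complexity: O(1).
Only a constant amount of auxiliary storage is used; nothing grows with n.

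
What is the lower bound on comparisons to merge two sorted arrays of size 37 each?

To merge two sorted arrays of size 37, we need at least 73 comparisons in the worst case. An adversary can force every element to be compared.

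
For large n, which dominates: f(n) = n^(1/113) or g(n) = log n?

f(n) = n^(1/113) grows faster: any positive power of n dominates log n.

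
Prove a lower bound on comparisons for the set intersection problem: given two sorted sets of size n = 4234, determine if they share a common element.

For two sorted arrays of size n = 4234, any correct algorithm must examine Omega(n) elements. If fewer are examined, an adversary places a common element in an unexamined gap. A merge-based scan achieves O(n), so the bound is tight.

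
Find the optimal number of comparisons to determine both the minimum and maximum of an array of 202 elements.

Naive approach: 402 comparisons (201 for max + 201 for min).
Optimal: Compare elements in pairs first (floor(n/2) = 101 comparisons), then find max among winners and min among losers (100 comparisons each).
Total: ceil(3n/2) - 2 = 301 comparisons. An adversary argument shows this is also a lower bound.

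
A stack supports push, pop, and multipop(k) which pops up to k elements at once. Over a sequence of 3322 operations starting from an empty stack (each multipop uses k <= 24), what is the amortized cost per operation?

Each element is pushed exactly once and popped at most once (whether by pop or as part of a multipop). So the total number of individual pops over the whole sequence is at most the number of pushes, which is at most 3322. Total work <= 2 * 3322, hence O(1) amortized per operation.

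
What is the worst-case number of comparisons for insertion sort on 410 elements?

Insertion sort on reverse-sorted input: 1 + 2 + ... + (410-1) = 83845 comparisons.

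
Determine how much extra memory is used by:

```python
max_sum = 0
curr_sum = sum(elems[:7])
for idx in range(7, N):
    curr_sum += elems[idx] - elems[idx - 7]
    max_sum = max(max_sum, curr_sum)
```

Space complexity: O(1).
Only a constant amount of auxiliary storage is used; nothing grows with n.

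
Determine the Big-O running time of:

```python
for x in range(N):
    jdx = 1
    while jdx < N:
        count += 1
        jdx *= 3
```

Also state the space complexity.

Time complexity: O(n log n).
Space complexity: O(1).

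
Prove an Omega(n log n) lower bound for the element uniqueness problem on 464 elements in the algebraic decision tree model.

In the algebraic decision tree model, element uniqueness on 464 elements is equivalent to determining which cell of an arrangement of C(464,2) = 107416 hyperplanes x_i = x_j contains the input point. Ben-Or's theorem shows this requires Omega(n log n).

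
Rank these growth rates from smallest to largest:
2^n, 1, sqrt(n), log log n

Ordered by growth rate: 1 < log log n < sqrt(n) < 2^n.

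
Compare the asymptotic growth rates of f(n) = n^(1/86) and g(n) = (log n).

f(n) = n^(1/86) grows faster: any positive power of n dominates any polylog.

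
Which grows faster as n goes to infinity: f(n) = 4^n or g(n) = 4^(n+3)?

f(n) = 4^n and g(n) = 4^(n+3) are Theta of each other: 4^(n+3) = 4^3 * 4^n = Theta(4^n).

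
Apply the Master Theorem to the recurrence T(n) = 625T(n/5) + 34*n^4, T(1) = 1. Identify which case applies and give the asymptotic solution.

a=625, b=5, f(n)=34*n^4.
log_5(625) = 4, so n^(log_b(a)) = n^4.
f(n) = Theta(n^4), so Case 2 applies.
T(n) = Theta(n^4 log n).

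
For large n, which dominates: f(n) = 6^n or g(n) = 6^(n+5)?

f(n) = 6^n and g(n) = 6^(n+5) are Theta of each other: 6^(n+5) = 6^5 * 6^n = Theta(6^n).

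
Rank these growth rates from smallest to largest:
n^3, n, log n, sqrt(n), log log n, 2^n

Ordered by growth rate: log log n < log n < sqrt(n) < n < n^3 < 2^n.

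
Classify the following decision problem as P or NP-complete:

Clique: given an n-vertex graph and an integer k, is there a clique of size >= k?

This problem is NP-complete: complement of Independent Set / Vertex Cover (with k part of the input).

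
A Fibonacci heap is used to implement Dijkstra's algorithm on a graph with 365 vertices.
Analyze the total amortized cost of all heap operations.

Dijkstra performs 365 insert, 365 extract-min, and at most E decrease-key operations. With Fibonacci heap: insert O(1) amortized, extract-min O(log n) amortized, decrease-key O(1) amortized. Total with n = 365: O(n * 1 + n * log n + E * 1) = O(n log n + E).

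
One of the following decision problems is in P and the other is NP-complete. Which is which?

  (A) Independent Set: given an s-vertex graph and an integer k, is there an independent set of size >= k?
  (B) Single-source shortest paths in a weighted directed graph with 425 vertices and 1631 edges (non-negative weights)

(A) is NP-complete: complement of Clique (with k part of the input).
(B) is P: Dijkstra's algorithm runs in O((V+E) log V).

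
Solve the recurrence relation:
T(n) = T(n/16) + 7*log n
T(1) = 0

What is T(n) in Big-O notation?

Each of the log_16(n) levels adds O(log n). T(n) = O(log^2 n).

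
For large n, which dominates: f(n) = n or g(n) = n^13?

g(n) = n^13 grows faster: n^13/n = n^12 -> infinity.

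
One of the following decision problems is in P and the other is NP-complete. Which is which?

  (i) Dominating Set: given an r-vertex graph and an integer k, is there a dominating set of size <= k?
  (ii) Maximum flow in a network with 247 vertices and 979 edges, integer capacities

(i) is NP-complete: reduces from Set Cover (with k part of the input).
(ii) is P: Edmonds-Karp / push-relabel run in polynomial time.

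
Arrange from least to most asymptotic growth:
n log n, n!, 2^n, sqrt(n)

Ordered by growth rate: sqrt(n) < n log n < 2^n < n!.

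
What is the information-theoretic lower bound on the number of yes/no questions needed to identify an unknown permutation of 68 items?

There are 68! = 2480035542436830599600990418569171581047399201355367672371710738018221445712183296000000000000000 permutations. Each yes/no question gives at most 1 bit, so at least ceil(log_2(2480035542436830599600990418569171581047399201355367672371710738018221445712183296000000000000000)) = 321 questions are needed.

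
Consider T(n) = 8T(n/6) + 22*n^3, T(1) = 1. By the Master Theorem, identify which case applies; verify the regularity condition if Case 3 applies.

a=8, b=6, f(n)=22*n^3.
log_6(8) = 1.161 < 3.
f(n) = Omega(n^(1.161+epsilon)) for some epsilon > 0, so Case 3 is the candidate.
Regularity: a*f(n/b) = 8*22*(n/6)^3 = (8/216)*22*n^3 <= c*f(n) with c = 8/216 < 1. Satisfied.
Case 3: T(n) = Theta(n^3).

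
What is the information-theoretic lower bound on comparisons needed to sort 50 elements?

There are 50! = 30414093201713378043612608166064768844377641568960512000000000000 possible orderings. Each comparison gives 1 bit. We need at least ceil(log_2(30414093201713378043612608166064768844377641568960512000000000000)) = 215 comparisons.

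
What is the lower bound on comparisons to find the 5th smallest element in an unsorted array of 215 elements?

Finding the 5th smallest of 215 elements requires Omega(n) comparisons. Every element must participate in at least one comparison; otherwise it could be the 5th smallest.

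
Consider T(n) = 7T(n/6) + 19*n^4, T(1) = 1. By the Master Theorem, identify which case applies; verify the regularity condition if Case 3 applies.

a=7, b=6, f(n)=19*n^4.
log_6(7) = 1.086 < 4.
f(n) = Omega(n^(1.086+epsilon)) for some epsilon > 0, so Case 3 is the candidate.
Regularity: a*f(n/b) = 7*19*(n/6)^4 = (7/1296)*19*n^4 <= c*f(n) with c = 7/1296 < 1. Satisfied.
Case 3: T(n) = Theta(n^4).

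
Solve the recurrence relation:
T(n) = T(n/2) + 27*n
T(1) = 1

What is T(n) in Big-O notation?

Geometric series: 27*n*(1 + 1/2 + 1/2^2 + ...) = O(n). T(n) = O(n).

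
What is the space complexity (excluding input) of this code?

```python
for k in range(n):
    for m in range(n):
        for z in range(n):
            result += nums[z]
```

Space complexity: O(1).
Only a constant amount of auxiliary storage is used; nothing grows with n.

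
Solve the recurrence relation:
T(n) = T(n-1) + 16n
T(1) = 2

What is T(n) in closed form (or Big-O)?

Unrolling: T(n) = 2 + 16*(2 + 3 + ... + n) = 2 + 16*(n(n+1)/2 - 1) = O(n^2).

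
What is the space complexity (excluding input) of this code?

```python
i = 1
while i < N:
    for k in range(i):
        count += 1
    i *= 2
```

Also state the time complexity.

Space complexity: O(1).
Only a constant amount of auxiliary storage is used; nothing grows with n.
Time complexity: O(n).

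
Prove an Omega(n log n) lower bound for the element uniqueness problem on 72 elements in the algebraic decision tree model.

In the algebraic decision tree model, element uniqueness on 72 elements is equivalent to determining which cell of an arrangement of C(72,2) = 2556 hyperplanes x_i = x_j contains the input point. Ben-Or's theorem shows this requires Omega(n log n).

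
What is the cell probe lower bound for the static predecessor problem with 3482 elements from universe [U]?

The Patrascu-Thorup lower bound shows any data structure on n = 3482 elements using O(n * polylog(n)) space requires Omega(log log U) query time. van Emde Boas trees achieve O(log log U) with O(U) space.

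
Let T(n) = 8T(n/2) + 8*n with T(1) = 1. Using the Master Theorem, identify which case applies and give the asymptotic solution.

a=8, b=2, f(n)=8*n.
log_2(8) = 3 > 1.
Since f(n) = O(n^1) is polynomially smaller than n^3, Case 1 applies.
T(n) = Theta(n^3).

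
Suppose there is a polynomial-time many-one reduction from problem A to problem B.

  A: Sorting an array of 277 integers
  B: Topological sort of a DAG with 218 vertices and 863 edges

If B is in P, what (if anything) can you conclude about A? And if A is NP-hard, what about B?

A poly-time reduction A <=_p B means any A-instance can be transformed to a B-instance in poly time.
If B is in P: compose the reduction with B's poly-time algorithm to solve A in poly time, so A is in P.
If A is NP-hard: every NP problem reduces to A, which reduces to B; composing reductions, every NP problem reduces to B, so B is NP-hard.
(Here in fact A is P and B is P.)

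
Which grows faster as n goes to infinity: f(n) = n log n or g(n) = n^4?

g(n) = n^4 grows faster: n^4 / (n log n) = n^3/log n -> infinity.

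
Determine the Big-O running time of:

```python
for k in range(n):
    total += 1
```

Time complexity: O(n).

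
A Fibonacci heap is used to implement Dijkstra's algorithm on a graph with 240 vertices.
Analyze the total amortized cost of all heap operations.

Dijkstra performs 240 insert, 240 extract-min, and at most E decrease-key operations. With Fibonacci heap: insert O(1) amortized, extract-min O(log n) amortized, decrease-key O(1) amortized. Total with n = 240: O(n * 1 + n * log n + E * 1) = O(n log n + E).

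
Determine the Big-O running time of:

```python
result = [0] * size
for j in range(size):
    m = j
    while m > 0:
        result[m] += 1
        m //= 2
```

Time complexity: O(n log n).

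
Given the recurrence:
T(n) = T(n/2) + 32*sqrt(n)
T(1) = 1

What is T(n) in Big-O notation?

Each level contributes sqrt(n/2^k). Geometric series with ratio 1/sqrt(2) < 1 sums to O(sqrt(n)).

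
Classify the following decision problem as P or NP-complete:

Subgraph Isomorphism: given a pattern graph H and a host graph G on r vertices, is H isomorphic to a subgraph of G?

This problem is NP-complete: generalizes Clique and Hamiltonian Path (pattern size is part of the input).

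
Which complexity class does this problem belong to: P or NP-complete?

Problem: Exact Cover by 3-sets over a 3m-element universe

This problem is NP-complete: one of Karp's 21 NP-complete problems.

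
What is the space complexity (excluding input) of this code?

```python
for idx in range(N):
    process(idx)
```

Space complexity: O(1).
Only a constant amount of auxiliary storage is used; nothing grows with n.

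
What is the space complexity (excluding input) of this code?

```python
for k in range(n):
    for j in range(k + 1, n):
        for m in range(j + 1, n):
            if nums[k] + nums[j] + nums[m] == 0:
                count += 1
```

Space complexity: O(1).
Only a constant amount of auxiliary storage is used; nothing grows with n.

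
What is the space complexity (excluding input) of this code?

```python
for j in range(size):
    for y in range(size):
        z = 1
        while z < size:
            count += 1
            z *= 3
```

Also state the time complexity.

Space complexity: O(1).
Only a constant amount of auxiliary storage is used; nothing grows with n.
Time complexity: O(n^2 log n).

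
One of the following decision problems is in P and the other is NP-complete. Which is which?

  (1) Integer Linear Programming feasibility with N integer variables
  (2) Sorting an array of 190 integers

(1) is NP-complete: ILP feasibility is NP-complete (LP relaxation is in P).
(2) is P: merge sort runs in O(n log n).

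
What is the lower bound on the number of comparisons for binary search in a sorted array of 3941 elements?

With 3941 possible positions, we need at least ceil(log_2(3941)) = 12 comparisons. Each comparison splits the remaining candidates by at most half.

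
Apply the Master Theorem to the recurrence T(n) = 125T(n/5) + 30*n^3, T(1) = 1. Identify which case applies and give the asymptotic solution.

a=125, b=5, f(n)=30*n^3.
log_5(125) = 3, so n^(log_b(a)) = n^3.
f(n) = Theta(n^3), so Case 2 applies.
T(n) = Theta(n^3 log n).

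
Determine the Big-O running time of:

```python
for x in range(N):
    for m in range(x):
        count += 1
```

Time complexity: O(n^2).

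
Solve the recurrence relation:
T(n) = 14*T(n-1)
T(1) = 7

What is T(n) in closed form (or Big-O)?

Each step multiplies by 14. T(n) = T(1)*14^(n-1) = 7*14^(n-1).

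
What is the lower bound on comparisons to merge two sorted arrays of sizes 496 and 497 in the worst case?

Adversary: with |496 - 497| <= 1 the inputs can be fully interleaved so that every adjacent pair in the merged output comes from different arrays. Then each of the 992 adjacent pairs must be directly compared, or the algorithm cannot determine their relative order. Standard merge meets this bound.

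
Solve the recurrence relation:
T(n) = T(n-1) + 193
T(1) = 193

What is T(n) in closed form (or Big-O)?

Unrolling: T(n) = T(n-1) + 193 = T(n-2) + 2*193 = ... = T(1) + (n-1)*193 = 193 + (n-1)*193 = 193n.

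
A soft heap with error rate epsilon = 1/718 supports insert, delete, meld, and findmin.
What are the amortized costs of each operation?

Soft heaps (Chazelle) allow up to an epsilon = 1/718 fraction of elements to have corrupted (raised) keys. Insert is O(log(1/epsilon)) = O(log 718) amortized -- the structure maintains heap-ordered binary trees of rank bounded by O(log(1/epsilon)). Meld concatenates root lists: O(1) amortized. Delete and findmin are O(1) amortized.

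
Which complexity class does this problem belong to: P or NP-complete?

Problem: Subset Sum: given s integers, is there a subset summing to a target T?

This problem is NP-complete: one of Karp's 21 NP-complete problems.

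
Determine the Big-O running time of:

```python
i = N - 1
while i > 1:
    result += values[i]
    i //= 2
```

Time complexity: O(log n).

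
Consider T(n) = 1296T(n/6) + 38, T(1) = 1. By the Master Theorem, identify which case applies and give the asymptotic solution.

a=1296, b=6, f(n)=38.
log_6(1296) = 4 > 0.
Since f(n) = O(n^0) is polynomially smaller than n^4, Case 1 applies.
T(n) = Theta(n^4).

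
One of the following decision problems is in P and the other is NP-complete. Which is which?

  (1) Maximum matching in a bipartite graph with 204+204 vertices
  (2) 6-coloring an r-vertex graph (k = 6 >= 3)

(1) is P: Hopcroft-Karp runs in O(E sqrt(V)).
(2) is NP-complete: graph k-coloring for k>=3 is NP-complete by reduction from 3-SAT.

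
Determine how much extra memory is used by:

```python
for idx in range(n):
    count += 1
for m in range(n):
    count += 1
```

Space complexity: O(1).
Only a constant amount of auxiliary storage is used; nothing grows with n.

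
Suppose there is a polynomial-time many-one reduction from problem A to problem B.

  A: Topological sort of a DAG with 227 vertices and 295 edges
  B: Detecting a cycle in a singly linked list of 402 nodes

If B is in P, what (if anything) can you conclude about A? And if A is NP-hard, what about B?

A poly-time reduction A <=_p B means any A-instance can be transformed to a B-instance in poly time.
If B is in P: compose the reduction with B's poly-time algorithm to solve A in poly time, so A is in P.
If A is NP-hard: every NP problem reduces to A, which reduces to B; composing reductions, every NP problem reduces to B, so B is NP-hard.
(Here in fact A is P and B is P.)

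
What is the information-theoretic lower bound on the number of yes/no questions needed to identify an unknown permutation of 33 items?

There are 33! = 8683317618811886495518194401280000000 permutations. Each yes/no question gives at most 1 bit, so at least ceil(log_2(8683317618811886495518194401280000000)) = 123 questions are needed.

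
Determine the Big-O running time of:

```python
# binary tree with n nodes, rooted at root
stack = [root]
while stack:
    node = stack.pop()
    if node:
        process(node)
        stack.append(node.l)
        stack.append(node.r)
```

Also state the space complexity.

Time complexity: O(n).
Space complexity: O(n).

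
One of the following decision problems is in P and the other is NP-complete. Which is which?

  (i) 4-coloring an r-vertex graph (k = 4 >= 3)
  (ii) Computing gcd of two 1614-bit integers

(i) is NP-complete: graph k-coloring for k>=3 is NP-complete by reduction from 3-SAT.
(ii) is P: the Euclidean algorithm runs in polynomial time in the bit-length.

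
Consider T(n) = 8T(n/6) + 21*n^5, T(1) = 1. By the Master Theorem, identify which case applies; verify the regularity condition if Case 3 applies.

a=8, b=6, f(n)=21*n^5.
log_6(8) = 1.161 < 5.
f(n) = Omega(n^(1.161+epsilon)) for some epsilon > 0, so Case 3 is the candidate.
Regularity: a*f(n/b) = 8*21*(n/6)^5 = (8/7776)*21*n^5 <= c*f(n) with c = 8/7776 < 1. Satisfied.
Case 3: T(n) = Theta(n^5).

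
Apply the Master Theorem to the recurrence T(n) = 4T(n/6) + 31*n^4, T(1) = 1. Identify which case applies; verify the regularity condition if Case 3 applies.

a=4, b=6, f(n)=31*n^4.
log_6(4) = 0.7737 < 4.
f(n) = Omega(n^(0.7737+epsilon)) for some epsilon > 0, so Case 3 is the candidate.
Regularity: a*f(n/b) = 4*31*(n/6)^4 = (4/1296)*31*n^4 <= c*f(n) with c = 4/1296 < 1. Satisfied.
Case 3: T(n) = Theta(n^4).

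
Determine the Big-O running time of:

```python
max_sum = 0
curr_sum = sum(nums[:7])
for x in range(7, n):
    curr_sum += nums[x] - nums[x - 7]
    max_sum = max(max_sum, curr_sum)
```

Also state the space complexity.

Time complexity: O(n).
Space complexity: O(1).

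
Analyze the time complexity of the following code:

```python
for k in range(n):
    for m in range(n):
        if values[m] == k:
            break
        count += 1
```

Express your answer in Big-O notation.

Time complexity: O(n^2).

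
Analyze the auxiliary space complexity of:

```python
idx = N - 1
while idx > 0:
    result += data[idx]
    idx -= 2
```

Space complexity: O(1).
Only a constant amount of auxiliary storage is used; nothing grows with n.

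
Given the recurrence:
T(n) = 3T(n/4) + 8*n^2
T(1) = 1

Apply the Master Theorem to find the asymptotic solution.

a=3, b=4, f(n)=8*n^2. log_4(3) = 0.7925 < 2. Case 3: T(n) = O(n^2).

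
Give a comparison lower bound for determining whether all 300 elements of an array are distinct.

In the algebraic decision-tree model, the YES region for element distinctness on 300 elements has 300! connected components (one per ordering). Ben-Or's theorem then gives a lower bound of Omega(log(n!)) = Omega(n log n).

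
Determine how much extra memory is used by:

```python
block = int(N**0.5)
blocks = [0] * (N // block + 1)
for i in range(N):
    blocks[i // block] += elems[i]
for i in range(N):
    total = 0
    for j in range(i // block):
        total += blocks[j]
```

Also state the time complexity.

Space complexity: O(sqrt(n)).
Storage scales with sqrt(n).
Time complexity: O(n * sqrt(n)).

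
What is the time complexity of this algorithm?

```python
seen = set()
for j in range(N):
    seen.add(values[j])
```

Time complexity: O(n).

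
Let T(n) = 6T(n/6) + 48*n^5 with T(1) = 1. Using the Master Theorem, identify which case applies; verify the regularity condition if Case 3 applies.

a=6, b=6, f(n)=48*n^5.
log_6(6) = 1 < 5.
f(n) = Omega(n^(1+epsilon)) for some epsilon > 0, so Case 3 is the candidate.
Regularity: a*f(n/b) = 6*48*(n/6)^5 = (6/7776)*48*n^5 <= c*f(n) with c = 6/7776 < 1. Satisfied.
Case 3: T(n) = Theta(n^5).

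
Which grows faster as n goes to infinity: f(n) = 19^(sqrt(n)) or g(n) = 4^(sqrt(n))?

f(n) = 19^(sqrt(n)) grows faster: ratio is (19/4)^(sqrt(n)) -> infinity since 19/4 > 1.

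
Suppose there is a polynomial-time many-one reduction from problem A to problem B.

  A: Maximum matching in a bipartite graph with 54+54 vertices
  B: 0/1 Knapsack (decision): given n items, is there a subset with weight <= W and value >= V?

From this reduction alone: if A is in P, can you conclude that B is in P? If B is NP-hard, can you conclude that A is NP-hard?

A poly-time reduction A <=_p B transfers tractability DOWN (B easy => A easy) and hardness UP (A hard => B hard), not the reverse.
From A in P, the reduction alone does NOT give B in P: any problem in P trivially reduces to SAT, yet SAT is not known to be in P.
From B NP-hard, the reduction alone does NOT give A NP-hard: again, easy problems reduce to hard ones.
(Here in fact A is P and B is NP-complete.)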